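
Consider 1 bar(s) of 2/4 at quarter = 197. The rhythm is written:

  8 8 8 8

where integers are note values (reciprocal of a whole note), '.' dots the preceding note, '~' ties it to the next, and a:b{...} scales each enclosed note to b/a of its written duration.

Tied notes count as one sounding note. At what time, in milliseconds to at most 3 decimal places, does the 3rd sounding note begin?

note 3 onset = 1b = 304.569ms

1. 0.0ms @ 0 + 152.284ms (1/2)
2. 152.284ms @ 1/2 + 152.284ms (1/2)
3. 304.569ms @ 1 + 152.284ms (1/2)
4. 456.853ms @ 3/2 + 152.284ms (1/2)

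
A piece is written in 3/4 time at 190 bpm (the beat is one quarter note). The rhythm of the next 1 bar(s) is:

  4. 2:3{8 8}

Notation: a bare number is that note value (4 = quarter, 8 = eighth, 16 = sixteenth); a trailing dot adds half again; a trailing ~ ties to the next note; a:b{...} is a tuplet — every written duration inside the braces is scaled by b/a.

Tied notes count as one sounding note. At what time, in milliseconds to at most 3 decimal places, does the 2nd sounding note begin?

note 2 onset = 3/2b = 473.684ms

1. 0.0ms @ 0 + 473.684ms (3/2)
2. 473.684ms @ 3/2 + 236.842ms (3/4)
3. 710.526ms @ 9/4 + 236.842ms (3/4)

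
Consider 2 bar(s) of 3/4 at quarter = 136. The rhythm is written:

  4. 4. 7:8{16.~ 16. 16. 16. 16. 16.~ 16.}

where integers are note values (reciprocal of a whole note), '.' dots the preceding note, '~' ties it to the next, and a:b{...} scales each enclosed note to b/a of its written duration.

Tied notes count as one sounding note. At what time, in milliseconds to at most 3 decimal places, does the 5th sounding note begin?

1. 0.0ms @ 0 + 661.765ms (3/2)
2. 661.765ms @ 3/2 + 661.765ms (3/2)
3. 1323.529ms @ 3 + 378.151ms (6/7)
4. 1701.681ms @ 27/7 + 189.076ms (3/7)
5. 1890.756ms @ 30/7 + 189.076ms (3/7)
6. 2079.832ms @ 33/7 + 189.076ms (3/7)
7. 2268.908ms @ 36/7 + 378.151ms (6/7)

note 5 onset = 30/7b = 1890.756ms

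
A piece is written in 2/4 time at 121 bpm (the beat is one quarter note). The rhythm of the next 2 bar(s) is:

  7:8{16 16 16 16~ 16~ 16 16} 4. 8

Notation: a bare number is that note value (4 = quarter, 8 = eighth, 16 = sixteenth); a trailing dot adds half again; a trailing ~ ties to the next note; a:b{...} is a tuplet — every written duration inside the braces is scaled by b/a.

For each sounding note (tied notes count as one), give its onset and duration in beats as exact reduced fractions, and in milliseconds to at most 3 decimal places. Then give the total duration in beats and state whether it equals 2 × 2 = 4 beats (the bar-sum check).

1) 0.0ms=0b +141.677ms=2/7b
2) 141.677ms=2/7b +141.677ms=2/7b
3) 283.353ms=4/7b +141.677ms=2/7b
4) 425.03ms=6/7b +425.03ms=6/7b
5) 850.059ms=12/7b +141.677ms=2/7b
6) 991.736ms=2b +743.802ms=3/2b
7) 1735.537ms=7/2b +247.934ms=1/2b
Σ=4b of 4 (121bpm 2/4) — PASS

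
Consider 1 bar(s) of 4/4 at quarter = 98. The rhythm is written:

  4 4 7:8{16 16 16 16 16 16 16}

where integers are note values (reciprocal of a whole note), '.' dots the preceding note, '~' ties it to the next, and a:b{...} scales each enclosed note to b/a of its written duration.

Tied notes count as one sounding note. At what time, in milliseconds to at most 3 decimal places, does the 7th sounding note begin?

note 7 onset = 22/7b = 1924.198ms

1. 0.0ms @ 0 + 612.245ms (1)
2. 612.245ms @ 1 + 612.245ms (1)
3. 1224.49ms @ 2 + 174.927ms (2/7)
4. 1399.417ms @ 16/7 + 174.927ms (2/7)
5. 1574.344ms @ 18/7 + 174.927ms (2/7)
6. 1749.271ms @ 20/7 + 174.927ms (2/7)
7. 1924.198ms @ 22/7 + 174.927ms (2/7)
8. 2099.125ms @ 24/7 + 174.927ms (2/7)
9. 2274.052ms @ 26/7 + 174.927ms (2/7)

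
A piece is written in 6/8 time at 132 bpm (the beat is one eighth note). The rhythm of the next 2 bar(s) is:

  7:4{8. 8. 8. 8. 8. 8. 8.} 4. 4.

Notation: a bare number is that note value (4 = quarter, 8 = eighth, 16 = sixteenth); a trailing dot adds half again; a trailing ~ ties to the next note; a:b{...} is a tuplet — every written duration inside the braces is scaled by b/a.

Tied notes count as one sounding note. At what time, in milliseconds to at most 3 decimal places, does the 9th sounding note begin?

1. 0.0ms @ 0 + 389.61ms (6/7)
2. 389.61ms @ 6/7 + 389.61ms (6/7)
3. 779.221ms @ 12/7 + 389.61ms (6/7)
4. 1168.831ms @ 18/7 + 389.61ms (6/7)
5. 1558.442ms @ 24/7 + 389.61ms (6/7)
6. 1948.052ms @ 30/7 + 389.61ms (6/7)
7. 2337.662ms @ 36/7 + 389.61ms (6/7)
8. 2727.273ms @ 6 + 1363.636ms (3)
9. 4090.909ms @ 9 + 1363.636ms (3)

note 9 onset = 9b = 4090.909ms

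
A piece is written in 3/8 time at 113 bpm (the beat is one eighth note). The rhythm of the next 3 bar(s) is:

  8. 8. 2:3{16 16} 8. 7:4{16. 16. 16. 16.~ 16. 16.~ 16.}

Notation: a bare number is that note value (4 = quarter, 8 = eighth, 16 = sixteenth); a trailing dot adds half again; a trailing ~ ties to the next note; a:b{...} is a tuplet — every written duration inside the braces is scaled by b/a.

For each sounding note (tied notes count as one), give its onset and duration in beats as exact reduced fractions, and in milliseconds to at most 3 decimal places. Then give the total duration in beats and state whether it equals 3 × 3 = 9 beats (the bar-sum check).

1) 0.0ms=0b +796.46ms=3/2b
2) 796.46ms=3/2b +796.46ms=3/2b
3) 1592.92ms=3b +398.23ms=3/4b
4) 1991.15ms=15/4b +398.23ms=3/4b
5) 2389.381ms=9/2b +796.46ms=3/2b
6) 3185.841ms=6b +227.56ms=3/7b
7) 3413.401ms=45/7b +227.56ms=3/7b
8) 3640.961ms=48/7b +227.56ms=3/7b
9) 3868.521ms=51/7b +455.12ms=6/7b
10) 4323.641ms=57/7b +455.12ms=6/7b
Σ=9b of 9 (113bpm 3/8) — PASS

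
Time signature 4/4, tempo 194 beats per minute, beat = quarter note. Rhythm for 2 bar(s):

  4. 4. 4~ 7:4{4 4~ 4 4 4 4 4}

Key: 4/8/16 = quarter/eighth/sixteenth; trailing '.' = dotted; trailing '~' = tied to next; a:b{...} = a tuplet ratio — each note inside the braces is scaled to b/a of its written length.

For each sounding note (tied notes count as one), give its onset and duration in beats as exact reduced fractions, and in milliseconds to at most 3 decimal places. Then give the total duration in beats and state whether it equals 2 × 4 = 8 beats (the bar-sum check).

1) 0.0ms=0b +463.918ms=3/2b
2) 463.918ms=3/2b +463.918ms=3/2b
3) 927.835ms=3b +486.009ms=11/7b
4) 1413.844ms=32/7b +353.461ms=8/7b
5) 1767.305ms=40/7b +176.73ms=4/7b
6) 1944.035ms=44/7b +176.73ms=4/7b
7) 2120.766ms=48/7b +176.73ms=4/7b
8) 2297.496ms=52/7b +176.73ms=4/7b
Σ=8b of 8 (194bpm 4/4) — PASS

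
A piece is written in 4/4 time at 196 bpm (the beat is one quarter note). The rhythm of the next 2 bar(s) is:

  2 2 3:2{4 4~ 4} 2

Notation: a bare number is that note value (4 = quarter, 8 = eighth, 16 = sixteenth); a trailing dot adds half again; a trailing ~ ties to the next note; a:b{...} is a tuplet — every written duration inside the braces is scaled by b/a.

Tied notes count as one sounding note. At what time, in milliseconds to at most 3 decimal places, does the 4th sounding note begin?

1. 0.0ms @ 0 + 612.245ms (2)
2. 612.245ms @ 2 + 612.245ms (2)
3. 1224.49ms @ 4 + 204.082ms (2/3)
4. 1428.571ms @ 14/3 + 408.163ms (4/3)
5. 1836.735ms @ 6 + 612.245ms (2)

note 4 onset = 14/3b = 1428.571ms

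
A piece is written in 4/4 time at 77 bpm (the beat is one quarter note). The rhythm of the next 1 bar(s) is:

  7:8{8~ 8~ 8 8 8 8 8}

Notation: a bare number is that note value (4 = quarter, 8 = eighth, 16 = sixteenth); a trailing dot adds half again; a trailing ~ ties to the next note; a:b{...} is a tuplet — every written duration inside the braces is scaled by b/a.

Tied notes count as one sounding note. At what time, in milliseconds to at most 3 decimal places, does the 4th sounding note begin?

note 4 onset = 20/7b = 2226.345ms

1. 0.0ms @ 0 + 1335.807ms (12/7)
2. 1335.807ms @ 12/7 + 445.269ms (4/7)
3. 1781.076ms @ 16/7 + 445.269ms (4/7)
4. 2226.345ms @ 20/7 + 445.269ms (4/7)
5. 2671.614ms @ 24/7 + 445.269ms (4/7)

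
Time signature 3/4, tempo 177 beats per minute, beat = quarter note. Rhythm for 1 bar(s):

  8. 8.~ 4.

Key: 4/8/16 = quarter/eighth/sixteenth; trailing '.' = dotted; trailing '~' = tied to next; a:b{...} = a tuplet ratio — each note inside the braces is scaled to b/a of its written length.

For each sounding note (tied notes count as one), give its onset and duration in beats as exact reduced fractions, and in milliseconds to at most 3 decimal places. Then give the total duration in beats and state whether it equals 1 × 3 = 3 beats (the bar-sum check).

1) 0.0ms=0b +254.237ms=3/4b
2) 254.237ms=3/4b +762.712ms=9/4b
Σ=3b of 3 (177bpm 3/4) — PASS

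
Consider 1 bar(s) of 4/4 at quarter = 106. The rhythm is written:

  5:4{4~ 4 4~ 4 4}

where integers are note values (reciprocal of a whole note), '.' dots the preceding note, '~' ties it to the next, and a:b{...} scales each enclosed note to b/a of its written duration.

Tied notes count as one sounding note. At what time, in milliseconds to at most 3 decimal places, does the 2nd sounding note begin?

1. 0.0ms @ 0 + 905.66ms (8/5)
2. 905.66ms @ 8/5 + 905.66ms (8/5)
3. 1811.321ms @ 16/5 + 452.83ms (4/5)

note 2 onset = 8/5b = 905.66ms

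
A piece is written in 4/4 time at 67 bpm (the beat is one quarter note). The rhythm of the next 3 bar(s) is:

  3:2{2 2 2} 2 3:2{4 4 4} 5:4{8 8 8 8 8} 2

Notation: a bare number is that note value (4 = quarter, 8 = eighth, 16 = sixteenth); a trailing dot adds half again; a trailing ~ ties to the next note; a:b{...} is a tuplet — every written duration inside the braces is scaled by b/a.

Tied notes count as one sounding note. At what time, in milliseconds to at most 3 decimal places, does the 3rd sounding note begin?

note 3 onset = 8/3b = 2388.06ms

1. 0.0ms @ 0 + 1194.03ms (4/3)
2. 1194.03ms @ 4/3 + 1194.03ms (4/3)
3. 2388.06ms @ 8/3 + 1194.03ms (4/3)
4. 3582.09ms @ 4 + 1791.045ms (2)
5. 5373.134ms @ 6 + 597.015ms (2/3)
6. 5970.149ms @ 20/3 + 597.015ms (2/3)
7. 6567.164ms @ 22/3 + 597.015ms (2/3)
8. 7164.179ms @ 8 + 358.209ms (2/5)
9. 7522.388ms @ 42/5 + 358.209ms (2/5)
10. 7880.597ms @ 44/5 + 358.209ms (2/5)
11. 8238.806ms @ 46/5 + 358.209ms (2/5)
12. 8597.015ms @ 48/5 + 358.209ms (2/5)
13. 8955.224ms @ 10 + 1791.045ms (2)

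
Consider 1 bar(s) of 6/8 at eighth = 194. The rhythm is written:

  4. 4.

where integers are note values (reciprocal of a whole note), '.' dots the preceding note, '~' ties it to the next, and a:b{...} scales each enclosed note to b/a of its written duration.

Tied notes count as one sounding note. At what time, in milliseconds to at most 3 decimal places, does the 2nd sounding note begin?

1. 0.0ms @ 0 + 927.835ms (3)
2. 927.835ms @ 3 + 927.835ms (3)

note 2 onset = 3b = 927.835ms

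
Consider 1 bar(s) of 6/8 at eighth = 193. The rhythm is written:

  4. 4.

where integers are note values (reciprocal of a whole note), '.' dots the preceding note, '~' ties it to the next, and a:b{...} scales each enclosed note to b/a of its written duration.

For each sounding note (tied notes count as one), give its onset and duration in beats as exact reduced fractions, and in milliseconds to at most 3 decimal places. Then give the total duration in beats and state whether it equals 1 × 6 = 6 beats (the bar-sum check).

1) 0.0ms=0b +932.642ms=3b
2) 932.642ms=3b +932.642ms=3b
Σ=6b of 6 (193bpm 6/8) — PASS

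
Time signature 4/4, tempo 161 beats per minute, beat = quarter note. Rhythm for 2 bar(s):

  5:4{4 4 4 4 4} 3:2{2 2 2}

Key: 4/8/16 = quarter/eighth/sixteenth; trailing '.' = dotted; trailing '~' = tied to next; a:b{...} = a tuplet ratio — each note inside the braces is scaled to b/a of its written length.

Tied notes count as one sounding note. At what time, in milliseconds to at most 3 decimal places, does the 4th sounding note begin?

1. 0.0ms @ 0 + 298.137ms (4/5)
2. 298.137ms @ 4/5 + 298.137ms (4/5)
3. 596.273ms @ 8/5 + 298.137ms (4/5)
4. 894.41ms @ 12/5 + 298.137ms (4/5)
5. 1192.547ms @ 16/5 + 298.137ms (4/5)
6. 1490.683ms @ 4 + 496.894ms (4/3)
7. 1987.578ms @ 16/3 + 496.894ms (4/3)
8. 2484.472ms @ 20/3 + 496.894ms (4/3)

note 4 onset = 12/5b = 894.41ms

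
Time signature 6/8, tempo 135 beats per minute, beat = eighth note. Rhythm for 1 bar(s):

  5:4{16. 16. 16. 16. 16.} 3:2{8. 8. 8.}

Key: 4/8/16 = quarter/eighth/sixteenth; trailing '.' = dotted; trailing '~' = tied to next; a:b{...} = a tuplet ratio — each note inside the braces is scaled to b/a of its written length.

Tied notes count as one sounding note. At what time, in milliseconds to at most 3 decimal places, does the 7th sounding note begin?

1. 0.0ms @ 0 + 266.667ms (3/5)
2. 266.667ms @ 3/5 + 266.667ms (3/5)
3. 533.333ms @ 6/5 + 266.667ms (3/5)
4. 800.0ms @ 9/5 + 266.667ms (3/5)
5. 1066.667ms @ 12/5 + 266.667ms (3/5)
6. 1333.333ms @ 3 + 444.444ms (1)
7. 1777.778ms @ 4 + 444.444ms (1)
8. 2222.222ms @ 5 + 444.444ms (1)

note 7 onset = 4b = 1777.778ms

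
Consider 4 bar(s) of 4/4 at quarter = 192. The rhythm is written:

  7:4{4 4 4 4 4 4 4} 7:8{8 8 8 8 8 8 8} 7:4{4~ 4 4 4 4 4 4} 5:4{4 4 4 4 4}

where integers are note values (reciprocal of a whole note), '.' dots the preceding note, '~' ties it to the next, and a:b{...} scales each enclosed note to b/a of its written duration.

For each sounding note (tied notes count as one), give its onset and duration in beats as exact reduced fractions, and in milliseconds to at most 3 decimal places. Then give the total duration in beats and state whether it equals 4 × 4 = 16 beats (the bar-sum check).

1) 0.0ms=0b +178.571ms=4/7b
2) 178.571ms=4/7b +178.571ms=4/7b
3) 357.143ms=8/7b +178.571ms=4/7b
4) 535.714ms=12/7b +178.571ms=4/7b
5) 714.286ms=16/7b +178.571ms=4/7b
6) 892.857ms=20/7b +178.571ms=4/7b
7) 1071.429ms=24/7b +178.571ms=4/7b
8) 1250.0ms=4b +178.571ms=4/7b
9) 1428.571ms=32/7b +178.571ms=4/7b
10) 1607.143ms=36/7b +178.571ms=4/7b
11) 1785.714ms=40/7b +178.571ms=4/7b
12) 1964.286ms=44/7b +178.571ms=4/7b
13) 2142.857ms=48/7b +178.571ms=4/7b
14) 2321.429ms=52/7b +178.571ms=4/7b
15) 2500.0ms=8b +357.143ms=8/7b
16) 2857.143ms=64/7b +178.571ms=4/7b
17) 3035.714ms=68/7b +178.571ms=4/7b
18) 3214.286ms=72/7b +178.571ms=4/7b
19) 3392.857ms=76/7b +178.571ms=4/7b
20) 3571.429ms=80/7b +178.571ms=4/7b
21) 3750.0ms=12b +250.0ms=4/5b
22) 4000.0ms=64/5b +250.0ms=4/5b
23) 4250.0ms=68/5b +250.0ms=4/5b
24) 4500.0ms=72/5b +250.0ms=4/5b
25) 4750.0ms=76/5b +250.0ms=4/5b
Σ=16b of 16 (192bpm 4/4) — PASS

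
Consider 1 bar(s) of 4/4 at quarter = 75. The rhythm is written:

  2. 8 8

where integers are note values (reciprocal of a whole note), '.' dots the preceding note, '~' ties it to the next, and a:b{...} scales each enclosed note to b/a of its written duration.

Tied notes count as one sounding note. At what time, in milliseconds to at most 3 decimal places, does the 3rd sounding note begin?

1. 0.0ms @ 0 + 2400.0ms (3)
2. 2400.0ms @ 3 + 400.0ms (1/2)
3. 2800.0ms @ 7/2 + 400.0ms (1/2)

note 3 onset = 7/2b = 2800.0ms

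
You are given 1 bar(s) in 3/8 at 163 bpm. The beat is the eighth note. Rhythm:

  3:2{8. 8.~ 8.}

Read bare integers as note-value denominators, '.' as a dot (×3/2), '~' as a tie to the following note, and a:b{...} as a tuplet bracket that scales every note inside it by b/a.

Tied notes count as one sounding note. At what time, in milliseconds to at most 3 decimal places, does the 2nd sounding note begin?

1. 0.0ms @ 0 + 368.098ms (1)
2. 368.098ms @ 1 + 736.196ms (2)

note 2 onset = 1b = 368.098ms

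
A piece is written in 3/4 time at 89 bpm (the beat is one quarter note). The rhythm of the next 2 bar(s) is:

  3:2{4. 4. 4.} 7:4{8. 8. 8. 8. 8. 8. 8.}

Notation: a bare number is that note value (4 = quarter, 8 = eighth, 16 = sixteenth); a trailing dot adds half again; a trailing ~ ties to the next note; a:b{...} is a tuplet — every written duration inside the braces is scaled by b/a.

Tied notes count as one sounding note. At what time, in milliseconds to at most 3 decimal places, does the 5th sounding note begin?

note 5 onset = 24/7b = 2311.396ms

1. 0.0ms @ 0 + 674.157ms (1)
2. 674.157ms @ 1 + 674.157ms (1)
3. 1348.315ms @ 2 + 674.157ms (1)
4. 2022.472ms @ 3 + 288.925ms (3/7)
5. 2311.396ms @ 24/7 + 288.925ms (3/7)
6. 2600.321ms @ 27/7 + 288.925ms (3/7)
7. 2889.246ms @ 30/7 + 288.925ms (3/7)
8. 3178.17ms @ 33/7 + 288.925ms (3/7)
9. 3467.095ms @ 36/7 + 288.925ms (3/7)
10. 3756.019ms @ 39/7 + 288.925ms (3/7)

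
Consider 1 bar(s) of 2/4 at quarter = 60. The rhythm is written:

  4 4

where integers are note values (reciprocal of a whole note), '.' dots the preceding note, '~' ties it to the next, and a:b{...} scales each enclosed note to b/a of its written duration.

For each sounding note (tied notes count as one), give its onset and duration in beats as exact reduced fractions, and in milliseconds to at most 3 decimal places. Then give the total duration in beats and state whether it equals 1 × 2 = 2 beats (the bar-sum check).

1) 0.0ms=0b +1000.0ms=1b
2) 1000.0ms=1b +1000.0ms=1b
Σ=2b of 2 (60bpm 2/4) — PASS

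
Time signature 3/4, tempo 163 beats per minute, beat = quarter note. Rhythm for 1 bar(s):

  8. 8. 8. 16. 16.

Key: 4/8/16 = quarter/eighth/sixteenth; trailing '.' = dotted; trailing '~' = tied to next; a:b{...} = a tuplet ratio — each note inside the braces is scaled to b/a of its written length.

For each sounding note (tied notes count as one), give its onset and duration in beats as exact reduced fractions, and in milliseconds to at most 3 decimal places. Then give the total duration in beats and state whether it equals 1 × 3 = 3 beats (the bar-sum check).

1) 0.0ms=0b +276.074ms=3/4b
2) 276.074ms=3/4b +276.074ms=3/4b
3) 552.147ms=3/2b +276.074ms=3/4b
4) 828.221ms=9/4b +138.037ms=3/8b
5) 966.258ms=21/8b +138.037ms=3/8b
Σ=3b of 3 (163bpm 3/4) — PASS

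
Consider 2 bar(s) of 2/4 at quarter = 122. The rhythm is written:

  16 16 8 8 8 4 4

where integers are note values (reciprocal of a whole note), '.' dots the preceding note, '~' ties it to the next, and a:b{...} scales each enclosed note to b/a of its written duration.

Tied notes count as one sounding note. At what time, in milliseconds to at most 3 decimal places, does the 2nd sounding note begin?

note 2 onset = 1/4b = 122.951ms

1. 0.0ms @ 0 + 122.951ms (1/4)
2. 122.951ms @ 1/4 + 122.951ms (1/4)
3. 245.902ms @ 1/2 + 245.902ms (1/2)
4. 491.803ms @ 1 + 245.902ms (1/2)
5. 737.705ms @ 3/2 + 245.902ms (1/2)
6. 983.607ms @ 2 + 491.803ms (1)
7. 1475.41ms @ 3 + 491.803ms (1)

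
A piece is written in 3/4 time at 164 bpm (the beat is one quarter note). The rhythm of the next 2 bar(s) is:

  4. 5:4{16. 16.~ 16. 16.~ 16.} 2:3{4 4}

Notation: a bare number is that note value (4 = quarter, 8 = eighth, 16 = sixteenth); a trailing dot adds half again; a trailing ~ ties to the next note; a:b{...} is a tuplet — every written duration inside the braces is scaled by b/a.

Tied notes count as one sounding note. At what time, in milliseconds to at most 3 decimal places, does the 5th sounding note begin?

note 5 onset = 3b = 1097.561ms

1. 0.0ms @ 0 + 548.78ms (3/2)
2. 548.78ms @ 3/2 + 109.756ms (3/10)
3. 658.537ms @ 9/5 + 219.512ms (3/5)
4. 878.049ms @ 12/5 + 219.512ms (3/5)
5. 1097.561ms @ 3 + 548.78ms (3/2)
6. 1646.341ms @ 9/2 + 548.78ms (3/2)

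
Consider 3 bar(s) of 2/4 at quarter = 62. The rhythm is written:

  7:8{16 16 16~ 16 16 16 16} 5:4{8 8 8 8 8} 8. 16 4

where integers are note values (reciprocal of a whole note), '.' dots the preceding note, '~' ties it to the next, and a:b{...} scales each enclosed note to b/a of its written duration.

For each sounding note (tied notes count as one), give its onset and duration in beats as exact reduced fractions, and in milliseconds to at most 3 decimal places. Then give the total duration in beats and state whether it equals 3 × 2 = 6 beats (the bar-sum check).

1) 0.0ms=0b +276.498ms=2/7b
2) 276.498ms=2/7b +276.498ms=2/7b
3) 552.995ms=4/7b +552.995ms=4/7b
4) 1105.991ms=8/7b +276.498ms=2/7b
5) 1382.488ms=10/7b +276.498ms=2/7b
6) 1658.986ms=12/7b +276.498ms=2/7b
7) 1935.484ms=2b +387.097ms=2/5b
8) 2322.581ms=12/5b +387.097ms=2/5b
9) 2709.677ms=14/5b +387.097ms=2/5b
10) 3096.774ms=16/5b +387.097ms=2/5b
11) 3483.871ms=18/5b +387.097ms=2/5b
12) 3870.968ms=4b +725.806ms=3/4b
13) 4596.774ms=19/4b +241.935ms=1/4b
14) 4838.71ms=5b +967.742ms=1b
Σ=6b of 6 (62bpm 2/4) — PASS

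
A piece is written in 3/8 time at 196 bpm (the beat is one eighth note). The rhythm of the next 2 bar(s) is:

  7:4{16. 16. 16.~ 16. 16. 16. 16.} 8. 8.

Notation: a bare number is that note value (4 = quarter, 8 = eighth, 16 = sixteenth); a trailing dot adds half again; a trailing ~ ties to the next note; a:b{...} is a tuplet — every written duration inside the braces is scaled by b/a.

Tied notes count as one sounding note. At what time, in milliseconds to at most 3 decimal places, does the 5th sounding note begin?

note 5 onset = 15/7b = 655.977ms

1. 0.0ms @ 0 + 131.195ms (3/7)
2. 131.195ms @ 3/7 + 131.195ms (3/7)
3. 262.391ms @ 6/7 + 262.391ms (6/7)
4. 524.781ms @ 12/7 + 131.195ms (3/7)
5. 655.977ms @ 15/7 + 131.195ms (3/7)
6. 787.172ms @ 18/7 + 131.195ms (3/7)
7. 918.367ms @ 3 + 459.184ms (3/2)
8. 1377.551ms @ 9/2 + 459.184ms (3/2)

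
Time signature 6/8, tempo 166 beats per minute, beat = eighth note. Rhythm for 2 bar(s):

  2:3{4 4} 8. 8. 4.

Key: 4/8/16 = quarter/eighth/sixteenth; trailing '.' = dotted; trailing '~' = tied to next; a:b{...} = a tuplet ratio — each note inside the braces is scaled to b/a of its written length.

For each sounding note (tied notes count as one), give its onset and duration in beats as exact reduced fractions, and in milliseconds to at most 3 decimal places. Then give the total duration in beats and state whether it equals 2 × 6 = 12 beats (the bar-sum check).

1) 0.0ms=0b +1084.337ms=3b
2) 1084.337ms=3b +1084.337ms=3b
3) 2168.675ms=6b +542.169ms=3/2b
4) 2710.843ms=15/2b +542.169ms=3/2b
5) 3253.012ms=9b +1084.337ms=3b
Σ=12b of 12 (166bpm 6/8) — PASS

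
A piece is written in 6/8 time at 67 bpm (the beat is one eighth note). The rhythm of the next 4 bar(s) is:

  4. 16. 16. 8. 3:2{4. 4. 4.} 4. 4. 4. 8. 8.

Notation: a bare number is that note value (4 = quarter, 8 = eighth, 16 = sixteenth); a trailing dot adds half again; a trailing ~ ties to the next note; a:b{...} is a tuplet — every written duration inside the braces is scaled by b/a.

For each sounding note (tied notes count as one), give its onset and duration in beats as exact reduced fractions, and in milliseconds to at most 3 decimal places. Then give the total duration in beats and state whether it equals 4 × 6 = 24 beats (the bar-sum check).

1) 0.0ms=0b +2686.567ms=3b
2) 2686.567ms=3b +671.642ms=3/4b
3) 3358.209ms=15/4b +671.642ms=3/4b
4) 4029.851ms=9/2b +1343.284ms=3/2b
5) 5373.134ms=6b +1791.045ms=2b
6) 7164.179ms=8b +1791.045ms=2b
7) 8955.224ms=10b +1791.045ms=2b
8) 10746.269ms=12b +2686.567ms=3b
9) 13432.836ms=15b +2686.567ms=3b
10) 16119.403ms=18b +2686.567ms=3b
11) 18805.97ms=21b +1343.284ms=3/2b
12) 20149.254ms=45/2b +1343.284ms=3/2b
Σ=24b of 24 (67bpm 6/8) — PASS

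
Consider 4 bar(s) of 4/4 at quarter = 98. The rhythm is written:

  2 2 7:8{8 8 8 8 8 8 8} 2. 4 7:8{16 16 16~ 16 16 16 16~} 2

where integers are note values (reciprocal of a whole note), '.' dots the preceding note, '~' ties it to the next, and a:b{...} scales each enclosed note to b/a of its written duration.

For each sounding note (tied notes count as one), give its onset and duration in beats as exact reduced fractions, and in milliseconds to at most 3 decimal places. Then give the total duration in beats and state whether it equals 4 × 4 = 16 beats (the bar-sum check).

1) 0.0ms=0b +1224.49ms=2b
2) 1224.49ms=2b +1224.49ms=2b
3) 2448.98ms=4b +349.854ms=4/7b
4) 2798.834ms=32/7b +349.854ms=4/7b
5) 3148.688ms=36/7b +349.854ms=4/7b
6) 3498.542ms=40/7b +349.854ms=4/7b
7) 3848.397ms=44/7b +349.854ms=4/7b
8) 4198.251ms=48/7b +349.854ms=4/7b
9) 4548.105ms=52/7b +349.854ms=4/7b
10) 4897.959ms=8b +1836.735ms=3b
11) 6734.694ms=11b +612.245ms=1b
12) 7346.939ms=12b +174.927ms=2/7b
13) 7521.866ms=86/7b +174.927ms=2/7b
14) 7696.793ms=88/7b +349.854ms=4/7b
15) 8046.647ms=92/7b +174.927ms=2/7b
16) 8221.574ms=94/7b +174.927ms=2/7b
17) 8396.501ms=96/7b +1399.417ms=16/7b
Σ=16b of 16 (98bpm 4/4) — PASS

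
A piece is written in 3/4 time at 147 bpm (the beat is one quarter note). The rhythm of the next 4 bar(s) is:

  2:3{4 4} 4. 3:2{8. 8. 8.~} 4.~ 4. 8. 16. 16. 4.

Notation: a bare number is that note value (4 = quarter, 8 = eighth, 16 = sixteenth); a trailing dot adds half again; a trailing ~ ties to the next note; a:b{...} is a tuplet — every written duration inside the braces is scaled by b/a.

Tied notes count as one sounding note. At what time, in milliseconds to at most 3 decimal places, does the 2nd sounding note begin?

note 2 onset = 3/2b = 612.245ms

1. 0.0ms @ 0 + 612.245ms (3/2)
2. 612.245ms @ 3/2 + 612.245ms (3/2)
3. 1224.49ms @ 3 + 612.245ms (3/2)
4. 1836.735ms @ 9/2 + 204.082ms (1/2)
5. 2040.816ms @ 5 + 204.082ms (1/2)
6. 2244.898ms @ 11/2 + 1428.571ms (7/2)
7. 3673.469ms @ 9 + 306.122ms (3/4)
8. 3979.592ms @ 39/4 + 153.061ms (3/8)
9. 4132.653ms @ 81/8 + 153.061ms (3/8)
10. 4285.714ms @ 21/2 + 612.245ms (3/2)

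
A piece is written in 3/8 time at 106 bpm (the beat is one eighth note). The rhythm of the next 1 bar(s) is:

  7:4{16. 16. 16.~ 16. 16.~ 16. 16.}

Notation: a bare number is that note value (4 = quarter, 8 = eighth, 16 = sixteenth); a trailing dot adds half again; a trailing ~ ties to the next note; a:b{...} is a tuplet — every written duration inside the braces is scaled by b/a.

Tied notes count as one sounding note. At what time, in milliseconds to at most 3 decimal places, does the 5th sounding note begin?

note 5 onset = 18/7b = 1455.526ms

1. 0.0ms @ 0 + 242.588ms (3/7)
2. 242.588ms @ 3/7 + 242.588ms (3/7)
3. 485.175ms @ 6/7 + 485.175ms (6/7)
4. 970.35ms @ 12/7 + 485.175ms (6/7)
5. 1455.526ms @ 18/7 + 242.588ms (3/7)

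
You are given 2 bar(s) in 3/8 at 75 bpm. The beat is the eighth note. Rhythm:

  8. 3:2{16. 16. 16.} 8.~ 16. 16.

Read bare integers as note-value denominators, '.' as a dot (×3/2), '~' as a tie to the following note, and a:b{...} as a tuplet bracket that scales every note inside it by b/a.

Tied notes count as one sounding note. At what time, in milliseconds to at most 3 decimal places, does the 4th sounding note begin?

note 4 onset = 5/2b = 2000.0ms

1. 0.0ms @ 0 + 1200.0ms (3/2)
2. 1200.0ms @ 3/2 + 400.0ms (1/2)
3. 1600.0ms @ 2 + 400.0ms (1/2)
4. 2000.0ms @ 5/2 + 400.0ms (1/2)
5. 2400.0ms @ 3 + 1800.0ms (9/4)
6. 4200.0ms @ 21/4 + 600.0ms (3/4)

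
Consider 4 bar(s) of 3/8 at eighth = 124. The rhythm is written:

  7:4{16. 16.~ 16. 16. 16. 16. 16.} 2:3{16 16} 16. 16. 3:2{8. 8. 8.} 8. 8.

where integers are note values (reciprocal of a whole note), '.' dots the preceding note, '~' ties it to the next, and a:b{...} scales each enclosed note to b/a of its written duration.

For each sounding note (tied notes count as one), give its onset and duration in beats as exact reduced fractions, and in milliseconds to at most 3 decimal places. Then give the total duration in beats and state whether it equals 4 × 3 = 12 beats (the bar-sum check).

1) 0.0ms=0b +207.373ms=3/7b
2) 207.373ms=3/7b +414.747ms=6/7b
3) 622.12ms=9/7b +207.373ms=3/7b
4) 829.493ms=12/7b +207.373ms=3/7b
5) 1036.866ms=15/7b +207.373ms=3/7b
6) 1244.24ms=18/7b +207.373ms=3/7b
7) 1451.613ms=3b +362.903ms=3/4b
8) 1814.516ms=15/4b +362.903ms=3/4b
9) 2177.419ms=9/2b +362.903ms=3/4b
10) 2540.323ms=21/4b +362.903ms=3/4b
11) 2903.226ms=6b +483.871ms=1b
12) 3387.097ms=7b +483.871ms=1b
13) 3870.968ms=8b +483.871ms=1b
14) 4354.839ms=9b +725.806ms=3/2b
15) 5080.645ms=21/2b +725.806ms=3/2b
Σ=12b of 12 (124bpm 3/8) — PASS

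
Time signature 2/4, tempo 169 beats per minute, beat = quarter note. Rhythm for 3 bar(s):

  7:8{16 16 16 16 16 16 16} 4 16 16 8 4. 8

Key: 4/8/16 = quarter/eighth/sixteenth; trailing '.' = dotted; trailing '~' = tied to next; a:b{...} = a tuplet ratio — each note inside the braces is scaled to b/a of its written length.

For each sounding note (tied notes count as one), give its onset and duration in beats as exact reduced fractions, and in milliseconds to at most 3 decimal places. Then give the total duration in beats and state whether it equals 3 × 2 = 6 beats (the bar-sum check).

1) 0.0ms=0b +101.437ms=2/7b
2) 101.437ms=2/7b +101.437ms=2/7b
3) 202.874ms=4/7b +101.437ms=2/7b
4) 304.311ms=6/7b +101.437ms=2/7b
5) 405.748ms=8/7b +101.437ms=2/7b
6) 507.185ms=10/7b +101.437ms=2/7b
7) 608.622ms=12/7b +101.437ms=2/7b
8) 710.059ms=2b +355.03ms=1b
9) 1065.089ms=3b +88.757ms=1/4b
10) 1153.846ms=13/4b +88.757ms=1/4b
11) 1242.604ms=7/2b +177.515ms=1/2b
12) 1420.118ms=4b +532.544ms=3/2b
13) 1952.663ms=11/2b +177.515ms=1/2b
Σ=6b of 6 (169bpm 2/4) — PASS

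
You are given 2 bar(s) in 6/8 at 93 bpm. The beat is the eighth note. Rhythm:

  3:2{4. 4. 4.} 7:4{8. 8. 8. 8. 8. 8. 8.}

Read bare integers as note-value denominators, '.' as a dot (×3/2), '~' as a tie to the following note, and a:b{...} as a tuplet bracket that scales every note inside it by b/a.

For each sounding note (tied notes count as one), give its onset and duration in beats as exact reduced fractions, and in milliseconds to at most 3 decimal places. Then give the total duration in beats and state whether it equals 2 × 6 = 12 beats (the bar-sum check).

1) 0.0ms=0b +1290.323ms=2b
2) 1290.323ms=2b +1290.323ms=2b
3) 2580.645ms=4b +1290.323ms=2b
4) 3870.968ms=6b +552.995ms=6/7b
5) 4423.963ms=48/7b +552.995ms=6/7b
6) 4976.959ms=54/7b +552.995ms=6/7b
7) 5529.954ms=60/7b +552.995ms=6/7b
8) 6082.949ms=66/7b +552.995ms=6/7b
9) 6635.945ms=72/7b +552.995ms=6/7b
10) 7188.94ms=78/7b +552.995ms=6/7b
Σ=12b of 12 (93bpm 6/8) — PASS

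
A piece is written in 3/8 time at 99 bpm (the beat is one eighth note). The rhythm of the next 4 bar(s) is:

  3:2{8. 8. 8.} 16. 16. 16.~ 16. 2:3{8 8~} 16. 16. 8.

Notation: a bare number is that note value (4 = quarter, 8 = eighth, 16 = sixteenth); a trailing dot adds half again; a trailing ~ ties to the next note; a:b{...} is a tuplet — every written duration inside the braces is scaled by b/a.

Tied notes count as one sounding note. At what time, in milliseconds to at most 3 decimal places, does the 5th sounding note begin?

note 5 onset = 15/4b = 2272.727ms

1. 0.0ms @ 0 + 606.061ms (1)
2. 606.061ms @ 1 + 606.061ms (1)
3. 1212.121ms @ 2 + 606.061ms (1)
4. 1818.182ms @ 3 + 454.545ms (3/4)
5. 2272.727ms @ 15/4 + 454.545ms (3/4)
6. 2727.273ms @ 9/2 + 909.091ms (3/2)
7. 3636.364ms @ 6 + 909.091ms (3/2)
8. 4545.455ms @ 15/2 + 1363.636ms (9/4)
9. 5909.091ms @ 39/4 + 454.545ms (3/4)
10. 6363.636ms @ 21/2 + 909.091ms (3/2)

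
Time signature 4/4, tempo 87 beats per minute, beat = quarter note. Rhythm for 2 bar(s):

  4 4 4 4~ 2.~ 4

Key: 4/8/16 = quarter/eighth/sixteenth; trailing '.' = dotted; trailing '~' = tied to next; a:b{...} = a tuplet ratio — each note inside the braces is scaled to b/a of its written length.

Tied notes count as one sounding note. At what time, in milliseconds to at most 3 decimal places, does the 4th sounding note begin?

note 4 onset = 3b = 2068.966ms

1. 0.0ms @ 0 + 689.655ms (1)
2. 689.655ms @ 1 + 689.655ms (1)
3. 1379.31ms @ 2 + 689.655ms (1)
4. 2068.966ms @ 3 + 3448.276ms (5)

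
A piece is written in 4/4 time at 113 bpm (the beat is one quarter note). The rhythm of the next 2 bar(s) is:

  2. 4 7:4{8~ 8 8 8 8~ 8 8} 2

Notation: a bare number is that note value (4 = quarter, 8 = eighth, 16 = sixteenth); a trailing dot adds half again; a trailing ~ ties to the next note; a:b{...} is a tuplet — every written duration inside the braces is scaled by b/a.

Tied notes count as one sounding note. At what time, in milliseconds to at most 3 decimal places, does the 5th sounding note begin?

1. 0.0ms @ 0 + 1592.92ms (3)
2. 1592.92ms @ 3 + 530.973ms (1)
3. 2123.894ms @ 4 + 303.413ms (4/7)
4. 2427.307ms @ 32/7 + 151.707ms (2/7)
5. 2579.014ms @ 34/7 + 151.707ms (2/7)
6. 2730.721ms @ 36/7 + 303.413ms (4/7)
7. 3034.134ms @ 40/7 + 151.707ms (2/7)
8. 3185.841ms @ 6 + 1061.947ms (2)

note 5 onset = 34/7b = 2579.014ms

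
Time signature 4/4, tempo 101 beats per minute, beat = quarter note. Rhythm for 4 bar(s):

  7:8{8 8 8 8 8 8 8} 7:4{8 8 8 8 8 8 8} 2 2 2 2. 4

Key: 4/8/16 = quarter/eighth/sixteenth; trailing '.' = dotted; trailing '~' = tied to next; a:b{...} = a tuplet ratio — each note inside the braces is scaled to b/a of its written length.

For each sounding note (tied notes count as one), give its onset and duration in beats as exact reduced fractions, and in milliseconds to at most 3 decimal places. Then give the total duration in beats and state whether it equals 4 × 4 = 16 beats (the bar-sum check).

1) 0.0ms=0b +339.463ms=4/7b
2) 339.463ms=4/7b +339.463ms=4/7b
3) 678.925ms=8/7b +339.463ms=4/7b
4) 1018.388ms=12/7b +339.463ms=4/7b
5) 1357.85ms=16/7b +339.463ms=4/7b
6) 1697.313ms=20/7b +339.463ms=4/7b
7) 2036.775ms=24/7b +339.463ms=4/7b
8) 2376.238ms=4b +169.731ms=2/7b
9) 2545.969ms=30/7b +169.731ms=2/7b
10) 2715.7ms=32/7b +169.731ms=2/7b
11) 2885.431ms=34/7b +169.731ms=2/7b
12) 3055.163ms=36/7b +169.731ms=2/7b
13) 3224.894ms=38/7b +169.731ms=2/7b
14) 3394.625ms=40/7b +169.731ms=2/7b
15) 3564.356ms=6b +1188.119ms=2b
16) 4752.475ms=8b +1188.119ms=2b
17) 5940.594ms=10b +1188.119ms=2b
18) 7128.713ms=12b +1782.178ms=3b
19) 8910.891ms=15b +594.059ms=1b
Σ=16b of 16 (101bpm 4/4) — PASS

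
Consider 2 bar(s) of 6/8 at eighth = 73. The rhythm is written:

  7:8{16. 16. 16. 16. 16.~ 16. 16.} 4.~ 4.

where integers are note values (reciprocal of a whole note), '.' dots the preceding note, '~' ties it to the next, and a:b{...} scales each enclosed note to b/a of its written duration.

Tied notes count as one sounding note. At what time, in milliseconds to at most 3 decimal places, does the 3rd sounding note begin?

1. 0.0ms @ 0 + 704.501ms (6/7)
2. 704.501ms @ 6/7 + 704.501ms (6/7)
3. 1409.002ms @ 12/7 + 704.501ms (6/7)
4. 2113.503ms @ 18/7 + 704.501ms (6/7)
5. 2818.004ms @ 24/7 + 1409.002ms (12/7)
6. 4227.006ms @ 36/7 + 704.501ms (6/7)
7. 4931.507ms @ 6 + 4931.507ms (6)

note 3 onset = 12/7b = 1409.002ms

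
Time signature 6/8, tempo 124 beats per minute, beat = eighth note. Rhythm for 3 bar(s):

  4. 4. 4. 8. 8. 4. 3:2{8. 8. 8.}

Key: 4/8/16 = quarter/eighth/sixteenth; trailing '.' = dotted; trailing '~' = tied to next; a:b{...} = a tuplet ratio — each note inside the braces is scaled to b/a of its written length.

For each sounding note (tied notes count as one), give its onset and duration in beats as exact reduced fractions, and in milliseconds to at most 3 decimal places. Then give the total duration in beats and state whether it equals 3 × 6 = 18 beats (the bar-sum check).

1) 0.0ms=0b +1451.613ms=3b
2) 1451.613ms=3b +1451.613ms=3b
3) 2903.226ms=6b +1451.613ms=3b
4) 4354.839ms=9b +725.806ms=3/2b
5) 5080.645ms=21/2b +725.806ms=3/2b
6) 5806.452ms=12b +1451.613ms=3b
7) 7258.065ms=15b +483.871ms=1b
8) 7741.935ms=16b +483.871ms=1b
9) 8225.806ms=17b +483.871ms=1b
Σ=18b of 18 (124bpm 6/8) — PASS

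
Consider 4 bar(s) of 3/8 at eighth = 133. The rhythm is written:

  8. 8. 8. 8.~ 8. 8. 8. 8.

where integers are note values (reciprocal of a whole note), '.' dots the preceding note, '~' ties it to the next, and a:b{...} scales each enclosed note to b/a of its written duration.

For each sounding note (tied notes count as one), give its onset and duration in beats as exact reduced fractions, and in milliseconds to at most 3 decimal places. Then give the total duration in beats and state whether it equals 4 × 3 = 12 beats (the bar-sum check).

1) 0.0ms=0b +676.692ms=3/2b
2) 676.692ms=3/2b +676.692ms=3/2b
3) 1353.383ms=3b +676.692ms=3/2b
4) 2030.075ms=9/2b +1353.383ms=3b
5) 3383.459ms=15/2b +676.692ms=3/2b
6) 4060.15ms=9b +676.692ms=3/2b
7) 4736.842ms=21/2b +676.692ms=3/2b
Σ=12b of 12 (133bpm 3/8) — PASS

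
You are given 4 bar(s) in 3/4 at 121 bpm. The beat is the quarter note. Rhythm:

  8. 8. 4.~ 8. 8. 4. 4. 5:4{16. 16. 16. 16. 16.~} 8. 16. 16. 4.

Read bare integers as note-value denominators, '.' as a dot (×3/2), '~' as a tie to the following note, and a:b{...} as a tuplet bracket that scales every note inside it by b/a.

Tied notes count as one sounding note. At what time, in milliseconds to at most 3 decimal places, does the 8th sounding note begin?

note 8 onset = 39/5b = 3867.769ms

1. 0.0ms @ 0 + 371.901ms (3/4)
2. 371.901ms @ 3/4 + 371.901ms (3/4)
3. 743.802ms @ 3/2 + 1115.702ms (9/4)
4. 1859.504ms @ 15/4 + 371.901ms (3/4)
5. 2231.405ms @ 9/2 + 743.802ms (3/2)
6. 2975.207ms @ 6 + 743.802ms (3/2)
7. 3719.008ms @ 15/2 + 148.76ms (3/10)
8. 3867.769ms @ 39/5 + 148.76ms (3/10)
9. 4016.529ms @ 81/10 + 148.76ms (3/10)
10. 4165.289ms @ 42/5 + 148.76ms (3/10)
11. 4314.05ms @ 87/10 + 520.661ms (21/20)
12. 4834.711ms @ 39/4 + 185.95ms (3/8)
13. 5020.661ms @ 81/8 + 185.95ms (3/8)
14. 5206.612ms @ 21/2 + 743.802ms (3/2)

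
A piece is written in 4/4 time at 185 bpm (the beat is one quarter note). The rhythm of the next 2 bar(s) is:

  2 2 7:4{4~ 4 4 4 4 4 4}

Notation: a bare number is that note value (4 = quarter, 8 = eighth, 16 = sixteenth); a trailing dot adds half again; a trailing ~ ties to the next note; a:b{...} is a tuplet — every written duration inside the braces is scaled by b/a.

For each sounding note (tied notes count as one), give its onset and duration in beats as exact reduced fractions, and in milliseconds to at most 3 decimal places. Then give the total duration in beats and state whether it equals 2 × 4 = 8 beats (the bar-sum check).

1) 0.0ms=0b +648.649ms=2b
2) 648.649ms=2b +648.649ms=2b
3) 1297.297ms=4b +370.656ms=8/7b
4) 1667.954ms=36/7b +185.328ms=4/7b
5) 1853.282ms=40/7b +185.328ms=4/7b
6) 2038.61ms=44/7b +185.328ms=4/7b
7) 2223.938ms=48/7b +185.328ms=4/7b
8) 2409.266ms=52/7b +185.328ms=4/7b
Σ=8b of 8 (185bpm 4/4) — PASS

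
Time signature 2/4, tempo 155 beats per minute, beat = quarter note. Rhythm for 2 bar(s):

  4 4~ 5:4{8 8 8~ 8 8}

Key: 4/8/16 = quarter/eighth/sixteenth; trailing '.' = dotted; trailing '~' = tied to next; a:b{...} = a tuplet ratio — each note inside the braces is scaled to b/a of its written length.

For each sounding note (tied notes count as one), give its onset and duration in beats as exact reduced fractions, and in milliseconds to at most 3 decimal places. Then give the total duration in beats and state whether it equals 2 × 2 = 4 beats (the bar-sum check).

1) 0.0ms=0b +387.097ms=1b
2) 387.097ms=1b +541.935ms=7/5b
3) 929.032ms=12/5b +154.839ms=2/5b
4) 1083.871ms=14/5b +309.677ms=4/5b
5) 1393.548ms=18/5b +154.839ms=2/5b
Σ=4b of 4 (155bpm 2/4) — PASS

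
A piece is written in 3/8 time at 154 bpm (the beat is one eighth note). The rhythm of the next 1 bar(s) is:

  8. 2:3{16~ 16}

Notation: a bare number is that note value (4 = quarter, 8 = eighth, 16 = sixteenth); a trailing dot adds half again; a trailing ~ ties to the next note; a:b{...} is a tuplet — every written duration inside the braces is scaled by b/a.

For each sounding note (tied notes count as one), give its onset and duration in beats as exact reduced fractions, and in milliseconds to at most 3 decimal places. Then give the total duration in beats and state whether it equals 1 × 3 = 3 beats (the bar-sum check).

1) 0.0ms=0b +584.416ms=3/2b
2) 584.416ms=3/2b +584.416ms=3/2b
Σ=3b of 3 (154bpm 3/8) — PASS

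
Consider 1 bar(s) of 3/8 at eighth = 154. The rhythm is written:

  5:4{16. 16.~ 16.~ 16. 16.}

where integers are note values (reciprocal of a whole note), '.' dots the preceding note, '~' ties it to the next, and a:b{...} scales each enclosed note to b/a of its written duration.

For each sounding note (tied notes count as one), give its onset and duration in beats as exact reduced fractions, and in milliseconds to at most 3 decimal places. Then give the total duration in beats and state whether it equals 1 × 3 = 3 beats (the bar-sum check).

1) 0.0ms=0b +233.766ms=3/5b
2) 233.766ms=3/5b +701.299ms=9/5b
3) 935.065ms=12/5b +233.766ms=3/5b
Σ=3b of 3 (154bpm 3/8) — PASS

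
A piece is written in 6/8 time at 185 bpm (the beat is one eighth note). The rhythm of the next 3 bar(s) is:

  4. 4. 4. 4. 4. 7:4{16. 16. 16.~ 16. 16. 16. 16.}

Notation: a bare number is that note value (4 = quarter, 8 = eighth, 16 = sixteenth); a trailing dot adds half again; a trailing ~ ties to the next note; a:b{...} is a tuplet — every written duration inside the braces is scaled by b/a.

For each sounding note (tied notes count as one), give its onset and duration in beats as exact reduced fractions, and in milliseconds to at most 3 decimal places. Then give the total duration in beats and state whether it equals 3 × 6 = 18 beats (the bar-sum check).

1) 0.0ms=0b +972.973ms=3b
2) 972.973ms=3b +972.973ms=3b
3) 1945.946ms=6b +972.973ms=3b
4) 2918.919ms=9b +972.973ms=3b
5) 3891.892ms=12b +972.973ms=3b
6) 4864.865ms=15b +138.996ms=3/7b
7) 5003.861ms=108/7b +138.996ms=3/7b
8) 5142.857ms=111/7b +277.992ms=6/7b
9) 5420.849ms=117/7b +138.996ms=3/7b
10) 5559.846ms=120/7b +138.996ms=3/7b
11) 5698.842ms=123/7b +138.996ms=3/7b
Σ=18b of 18 (185bpm 6/8) — PASS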